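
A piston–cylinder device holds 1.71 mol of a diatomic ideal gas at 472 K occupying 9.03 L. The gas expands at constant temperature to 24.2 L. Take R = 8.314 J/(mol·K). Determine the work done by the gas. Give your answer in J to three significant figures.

W ≈ 6620 J

Isothermal: W = nRT ln(V₂/V₁).
W = (1.71)(8.314)(472) × ln(24.2/9.03)
  = 6710 × 0.9858
W_by_gas = 6615 J.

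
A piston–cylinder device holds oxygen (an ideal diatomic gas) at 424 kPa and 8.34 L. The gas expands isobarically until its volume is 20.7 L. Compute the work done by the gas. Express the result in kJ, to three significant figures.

Isobaric: W = P ΔV.
W = (424 kPa)(20.7 − 8.34 L) = (424)(12.36) = 5241 J.

W ≈ 5.24 kJ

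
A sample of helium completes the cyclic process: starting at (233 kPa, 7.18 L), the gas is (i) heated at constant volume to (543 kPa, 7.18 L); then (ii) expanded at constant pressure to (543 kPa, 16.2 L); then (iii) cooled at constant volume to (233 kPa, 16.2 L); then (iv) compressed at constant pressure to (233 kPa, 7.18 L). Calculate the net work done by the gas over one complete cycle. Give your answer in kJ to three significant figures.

W_net ≈ 2.80 kJ

Constant-volume legs do no work.
W(ii) = (543)(16.2 − 7.18) = 4898 J; W(iv) = (233)(7.18 − 16.2) = -2102 J.
W_net = 4898 − 2102 = 2796 J (the clockwise enclosed area).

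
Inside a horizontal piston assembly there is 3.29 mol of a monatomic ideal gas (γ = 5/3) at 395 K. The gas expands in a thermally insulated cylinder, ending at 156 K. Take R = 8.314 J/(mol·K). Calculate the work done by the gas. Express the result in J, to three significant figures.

W ≈ 9810 J

Adiabatic ⇒ Q = 0, so W_by = −ΔU = nCᵥ(T₁ − T₂).
Cᵥ = 3R/2 = 12.47 J/(mol·K).
W = (3.29)(12.47)(395 − 156) = 9806 J.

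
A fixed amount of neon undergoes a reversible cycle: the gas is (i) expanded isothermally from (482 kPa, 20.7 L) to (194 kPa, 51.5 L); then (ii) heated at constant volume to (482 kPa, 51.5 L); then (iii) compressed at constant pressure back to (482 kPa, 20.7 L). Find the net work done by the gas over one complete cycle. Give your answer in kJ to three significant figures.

W_net ≈ -5.75 kJ

Leg (i): W = PᵢVᵢ ln(V_f/Vᵢ) = (9977) ln(51.5/20.7) = 9094 J.
Leg (ii): W = 0.
Leg (iii): W = PΔV = (482)(20.7 − 51.5) = -14846 J.
W_net = 9094 − 14846 = -5752 J.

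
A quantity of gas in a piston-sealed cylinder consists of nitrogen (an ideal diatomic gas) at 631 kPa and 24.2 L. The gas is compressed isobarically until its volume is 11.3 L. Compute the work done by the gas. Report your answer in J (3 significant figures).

W ≈ -8140 J

Isobaric: W = P ΔV.
W = (631 kPa)(11.3 − 24.2 L) = (631)(-12.9) = -8140 J.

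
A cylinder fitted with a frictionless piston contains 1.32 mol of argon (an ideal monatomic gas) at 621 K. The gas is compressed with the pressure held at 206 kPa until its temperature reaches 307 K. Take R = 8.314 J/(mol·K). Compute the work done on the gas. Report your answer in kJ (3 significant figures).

W ≈ 3.45 kJ

Isobaric: W = P ΔV = nR ΔT.
W = (1.32)(8.314)(307 − 621) = -3446 J.
Work on gas = −W_by = 3446 J.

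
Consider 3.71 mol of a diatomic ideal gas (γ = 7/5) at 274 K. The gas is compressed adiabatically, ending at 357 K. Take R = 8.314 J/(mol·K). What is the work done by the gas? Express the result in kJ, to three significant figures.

Adiabatic ⇒ Q = 0, so W_by = −ΔU = nCᵥ(T₁ − T₂).
Cᵥ = 5R/2 = 20.79 J/(mol·K).
W = (3.71)(20.79)(274 − 357) = -6400 J.

W ≈ -6.40 kJ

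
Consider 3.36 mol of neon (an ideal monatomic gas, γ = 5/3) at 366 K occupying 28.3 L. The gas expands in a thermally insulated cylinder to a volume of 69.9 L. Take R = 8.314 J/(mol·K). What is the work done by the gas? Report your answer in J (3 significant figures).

Adiabatic: TV^(γ−1) = const with γ = 5/3.
T₂ = T₁ (V₁/V₂)^(γ−1) = 366 × (28.3/69.9)^0.667 = 366 × 0.5473 = 200.3 K.
W_by = nCᵥ(T₁ − T₂) = (3.36)(12.47)(366 − 200.3) = 6943 J.

W ≈ 6940 J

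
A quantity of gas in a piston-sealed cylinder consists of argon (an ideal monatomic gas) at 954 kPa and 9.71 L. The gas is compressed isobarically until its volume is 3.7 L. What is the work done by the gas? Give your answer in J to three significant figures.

W ≈ -5730 J

Isobaric: W = P ΔV.
W = (954 kPa)(3.7 − 9.71 L) = (954)(-6.01) = -5734 J.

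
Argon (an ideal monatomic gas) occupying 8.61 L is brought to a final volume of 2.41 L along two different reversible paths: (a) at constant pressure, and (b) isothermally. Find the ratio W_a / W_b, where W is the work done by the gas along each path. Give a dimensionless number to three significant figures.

W_a / W_b ≈ 0.566

Path (a) isobaric: W = P₁(V₂ − V₁) → W_a/(P₁V₁) = -0.7201.
Path (b) isothermal: W = P₁V₁ ln(V₂/V₁) → W_b/(P₁V₁) = -1.273.
W_a / W_b = -0.7201 / -1.273 = 0.5655.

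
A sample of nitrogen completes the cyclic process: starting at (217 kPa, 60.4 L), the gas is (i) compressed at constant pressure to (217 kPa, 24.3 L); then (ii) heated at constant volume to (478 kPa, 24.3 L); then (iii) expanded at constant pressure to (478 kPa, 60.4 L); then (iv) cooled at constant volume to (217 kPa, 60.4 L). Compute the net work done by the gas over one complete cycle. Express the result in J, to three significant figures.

W_net ≈ 9420 J

Constant-volume legs do no work.
W(i) = (217)(24.3 − 60.4) = -7834 J; W(iii) = (478)(60.4 − 24.3) = 17256 J.
W_net = -7834 + 17256 = 9422 J (the clockwise enclosed area).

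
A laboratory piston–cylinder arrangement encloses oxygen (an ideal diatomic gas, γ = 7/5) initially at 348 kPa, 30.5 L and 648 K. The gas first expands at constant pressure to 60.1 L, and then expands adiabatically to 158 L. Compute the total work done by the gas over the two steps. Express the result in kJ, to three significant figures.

Step 1 (isobaric): W = PΔV = (348 kPa)(60.1 − 30.5 L) = 10301 J.
After step 1: P = 348 kPa, V = 60.1 L, T = 1277 K.
Step 2 (adiabatic): W = (P₁V₁ − P₂V₂)/(γ−1) = (20915 − 14208)/0.4 = 16766 J.
W_total = 10301 + 16766 = 27067 J.

W_total ≈ 27.1 kJ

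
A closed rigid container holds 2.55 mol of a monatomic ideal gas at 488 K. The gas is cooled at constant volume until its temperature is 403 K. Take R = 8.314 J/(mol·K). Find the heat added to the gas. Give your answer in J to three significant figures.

Q ≈ -2700 J

Constant volume ⇒ W = 0, so Q = ΔU = nCᵥΔT with Cᵥ = 3R/2 = 12.47 J/(mol·K).
ΔU = (2.55)(12.47)(403 − 488) = -2703 J.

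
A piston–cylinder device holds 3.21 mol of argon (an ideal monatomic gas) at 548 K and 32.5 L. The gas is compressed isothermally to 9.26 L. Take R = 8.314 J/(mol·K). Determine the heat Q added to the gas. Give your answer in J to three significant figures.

Q ≈ -18400 J

Isothermal ⇒ ΔU = 0, so Q = W = nRT ln(V₂/V₁).
Q = (3.21)(8.314)(548) ln(9.26/32.5) = 14625 × -1.256 = -18362 J.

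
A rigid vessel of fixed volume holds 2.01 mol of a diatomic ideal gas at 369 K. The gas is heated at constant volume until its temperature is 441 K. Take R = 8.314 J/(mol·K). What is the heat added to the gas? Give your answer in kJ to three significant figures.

Constant volume ⇒ W = 0, so Q = ΔU = nCᵥΔT with Cᵥ = 5R/2 = 20.79 J/(mol·K).
ΔU = (2.01)(20.79)(441 − 369) = 3008 J.

Q ≈ 3.01 kJ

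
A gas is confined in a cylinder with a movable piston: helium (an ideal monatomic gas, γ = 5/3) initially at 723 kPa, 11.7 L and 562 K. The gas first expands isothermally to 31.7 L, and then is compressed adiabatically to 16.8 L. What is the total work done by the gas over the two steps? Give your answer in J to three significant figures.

Step 1 (isothermal): W = P₁V₁ ln(V₂/V₁) = (8459) ln(31.7/11.7) = 8431 J.
After step 1: P = 266.8 kPa, V = 31.7 L, T = 562 K.
Step 2 (adiabatic): W = (P₁V₁ − P₂V₂)/(γ−1) = (8459 − 12917)/0.667 = -6687 J.
W_total = 8431 − 6687 = 1745 J.

W_total ≈ 1740 J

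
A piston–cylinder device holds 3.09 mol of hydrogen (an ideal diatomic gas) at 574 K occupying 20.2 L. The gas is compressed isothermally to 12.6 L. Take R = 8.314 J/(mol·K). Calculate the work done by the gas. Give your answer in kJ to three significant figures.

Isothermal: W = nRT ln(V₂/V₁).
W = (3.09)(8.314)(574) × ln(12.6/20.2)
  = 14746 × -0.472
W_by_gas = -6960 J.

W ≈ -6.96 kJ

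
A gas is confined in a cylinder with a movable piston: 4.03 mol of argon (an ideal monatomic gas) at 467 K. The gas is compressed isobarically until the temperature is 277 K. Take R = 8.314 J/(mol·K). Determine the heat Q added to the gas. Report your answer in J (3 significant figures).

Q ≈ -15900 J

Isobaric: W = nRΔT = (4.03)(8.314)(-190) = -6366 J.
ΔU = nCᵥΔT with Cᵥ = 3R/2: ΔU = (4.03)(12.47)(-190) = -9549 J.
Q = ΔU + W = -9549 − 6366 = -15915 J.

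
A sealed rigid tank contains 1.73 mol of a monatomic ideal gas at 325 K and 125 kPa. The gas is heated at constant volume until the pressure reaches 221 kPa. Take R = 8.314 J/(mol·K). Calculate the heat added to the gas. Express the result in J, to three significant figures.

Constant volume ⇒ W = 0, so Q = ΔU = nCᵥΔT with Cᵥ = 3R/2 = 12.47 J/(mol·K).
At constant V, T₂/T₁ = P₂/P₁ ⇒ ΔT = T₁(P₂/P₁ − 1) = 325·(221/125 − 1) = 249.6 K.
ΔU = (1.73)(12.47)(249.6) = 5385 J.

Q ≈ 5390 J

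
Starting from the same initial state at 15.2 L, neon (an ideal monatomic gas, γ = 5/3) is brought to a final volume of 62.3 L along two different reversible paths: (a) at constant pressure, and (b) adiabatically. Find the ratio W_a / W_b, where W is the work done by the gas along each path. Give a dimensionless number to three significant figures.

W_a / W_b ≈ 3.39

Path (a) isobaric: W = P₁(V₂ − V₁) → W_a/(P₁V₁) = 3.099.
Path (b) adiabatic: W = P₁V₁(1 − (V₁/V₂)^(γ−1))/(γ−1) → W_b/(P₁V₁) = 0.9143.
W_a / W_b = 3.099 / 0.9143 = 3.389.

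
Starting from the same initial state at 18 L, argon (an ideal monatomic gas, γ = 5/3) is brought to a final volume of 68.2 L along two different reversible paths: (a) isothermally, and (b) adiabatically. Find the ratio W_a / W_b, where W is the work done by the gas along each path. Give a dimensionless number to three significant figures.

Path (a) isothermal: W = P₁V₁ ln(V₂/V₁) → W_a/(P₁V₁) = 1.332.
Path (b) adiabatic: W = P₁V₁(1 − (V₁/V₂)^(γ−1))/(γ−1) → W_b/(P₁V₁) = 0.8828.
W_a / W_b = 1.332 / 0.8828 = 1.509.

W_a / W_b ≈ 1.51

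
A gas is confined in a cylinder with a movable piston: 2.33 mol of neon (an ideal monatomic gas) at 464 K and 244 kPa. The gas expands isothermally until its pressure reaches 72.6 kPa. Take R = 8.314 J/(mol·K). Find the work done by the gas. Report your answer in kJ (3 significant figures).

W ≈ 10.9 kJ

Isothermal process: W = nRT ln(V₂/V₁) = nRT ln(P₁/P₂).
W = (2.33)(8.314)(464) × ln(244/72.6)
  = 8988 × ln(3.361) = 8988 × 1.212
W_by_gas = 10896 J.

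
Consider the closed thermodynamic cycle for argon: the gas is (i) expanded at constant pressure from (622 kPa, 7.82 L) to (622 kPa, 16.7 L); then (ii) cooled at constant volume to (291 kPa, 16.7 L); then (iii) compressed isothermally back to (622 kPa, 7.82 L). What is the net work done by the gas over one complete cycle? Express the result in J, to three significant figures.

W_net ≈ 1840 J

Leg (i): W = PΔV = (622)(16.7 − 7.82) = 5523 J.
Leg (ii): W = 0.
Leg (iii): W = PᵢVᵢ ln(V_f/Vᵢ) = (4860) ln(7.82/16.7) = -3687 J.
W_net = 5523 − 3687 = 1836 J.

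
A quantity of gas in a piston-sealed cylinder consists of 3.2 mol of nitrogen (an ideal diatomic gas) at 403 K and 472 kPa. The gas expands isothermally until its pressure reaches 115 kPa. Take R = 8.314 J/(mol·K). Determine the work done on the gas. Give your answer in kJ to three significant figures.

Isothermal process: W = nRT ln(V₂/V₁) = nRT ln(P₁/P₂).
W = (3.2)(8.314)(403) × ln(472/115)
  = 10722 × ln(4.104) = 10722 × 1.412
W_by_gas = 15140 J; work on gas = −W_by = -15140 J.

W ≈ -15.1 kJ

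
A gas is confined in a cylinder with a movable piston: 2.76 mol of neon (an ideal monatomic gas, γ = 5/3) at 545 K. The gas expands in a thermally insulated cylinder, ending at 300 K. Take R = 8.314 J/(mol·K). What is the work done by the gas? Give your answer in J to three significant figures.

Adiabatic ⇒ Q = 0, so W_by = −ΔU = nCᵥ(T₁ − T₂).
Cᵥ = 3R/2 = 12.47 J/(mol·K).
W = (2.76)(12.47)(545 − 300) = 8433 J.

W ≈ 8430 J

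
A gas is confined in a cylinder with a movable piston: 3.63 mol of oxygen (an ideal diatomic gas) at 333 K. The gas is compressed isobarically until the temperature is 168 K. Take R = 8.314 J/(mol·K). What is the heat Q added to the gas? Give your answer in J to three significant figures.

Q ≈ -17400 J

Isobaric: W = nRΔT = (3.63)(8.314)(-165) = -4980 J.
ΔU = nCᵥΔT with Cᵥ = 5R/2: ΔU = (3.63)(20.79)(-165) = -12449 J.
Q = ΔU + W = -12449 − 4980 = -17429 J.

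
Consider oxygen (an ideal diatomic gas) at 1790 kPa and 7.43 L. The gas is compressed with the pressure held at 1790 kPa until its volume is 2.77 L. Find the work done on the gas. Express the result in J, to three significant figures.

Isobaric: W = P ΔV.
W = (1790 kPa)(2.77 − 7.43 L) = (1790)(-4.66) = -8341 J.
Work on gas = −W_by = 8341 J.

W ≈ 8340 J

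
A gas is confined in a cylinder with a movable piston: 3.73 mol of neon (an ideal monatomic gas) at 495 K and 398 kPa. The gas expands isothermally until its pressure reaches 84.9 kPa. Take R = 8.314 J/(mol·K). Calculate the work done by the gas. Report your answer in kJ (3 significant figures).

Isothermal process: W = nRT ln(V₂/V₁) = nRT ln(P₁/P₂).
W = (3.73)(8.314)(495) × ln(398/84.9)
  = 15351 × ln(4.688) = 15351 × 1.545
W_by_gas = 23716 J.

W ≈ 23.7 kJ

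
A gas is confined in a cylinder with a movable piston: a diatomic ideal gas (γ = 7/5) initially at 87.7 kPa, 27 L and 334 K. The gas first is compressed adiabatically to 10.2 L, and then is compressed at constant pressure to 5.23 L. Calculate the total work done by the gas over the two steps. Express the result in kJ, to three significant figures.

W_total ≈ -4.52 kJ

Step 1 (adiabatic): W = (P₁V₁ − P₂V₂)/(γ−1) = (2368 − 3495)/0.4 = -2818 J.
After step 1: P = 342.7 kPa, V = 10.2 L, T = 493 K.
Step 2 (isobaric): W = PΔV = (342.7 kPa)(5.23 − 10.2 L) = -1703 J.
W_total = -2818 − 1703 = -4521 J.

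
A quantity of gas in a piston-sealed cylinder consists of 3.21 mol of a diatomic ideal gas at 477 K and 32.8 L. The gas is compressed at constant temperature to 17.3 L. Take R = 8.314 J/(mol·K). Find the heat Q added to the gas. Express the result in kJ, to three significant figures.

Isothermal ⇒ ΔU = 0, so Q = W = nRT ln(V₂/V₁).
Q = (3.21)(8.314)(477) ln(17.3/32.8) = 12730 × -0.6397 = -8144 J.

Q ≈ -8.14 kJ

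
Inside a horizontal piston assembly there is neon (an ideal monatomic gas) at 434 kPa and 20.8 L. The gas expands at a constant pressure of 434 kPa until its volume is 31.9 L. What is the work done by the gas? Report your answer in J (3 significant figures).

Isobaric: W = P ΔV.
W = (434 kPa)(31.9 − 20.8 L) = (434)(11.1) = 4817 J.

W ≈ 4820 J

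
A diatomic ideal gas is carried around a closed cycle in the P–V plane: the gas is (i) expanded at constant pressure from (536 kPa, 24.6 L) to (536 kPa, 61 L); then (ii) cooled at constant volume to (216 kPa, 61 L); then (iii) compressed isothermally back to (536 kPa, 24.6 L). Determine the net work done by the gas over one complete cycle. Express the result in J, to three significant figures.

W_net ≈ 7540 J

Leg (i): W = PΔV = (536)(61 − 24.6) = 19510 J.
Leg (ii): W = 0.
Leg (iii): W = PᵢVᵢ ln(V_f/Vᵢ) = (13176) ln(24.6/61) = -11965 J.
W_net = 19510 − 11965 = 7545 J.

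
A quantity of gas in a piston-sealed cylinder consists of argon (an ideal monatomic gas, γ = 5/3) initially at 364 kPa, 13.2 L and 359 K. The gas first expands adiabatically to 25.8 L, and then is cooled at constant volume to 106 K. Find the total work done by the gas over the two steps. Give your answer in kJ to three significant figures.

Step 1 (adiabatic): W = (P₁V₁ − P₂V₂)/(γ−1) = (4805 − 3074)/0.667 = 2597 J.
Step 2 (isochoric): W = 0 (constant volume).
W_total = 2597 + 0 = 2597 J.

W_total ≈ 2.60 kJ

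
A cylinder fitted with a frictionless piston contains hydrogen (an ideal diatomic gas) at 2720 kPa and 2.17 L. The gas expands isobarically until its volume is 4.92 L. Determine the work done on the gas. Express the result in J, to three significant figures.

W ≈ -7480 J

Isobaric: W = P ΔV.
W = (2720 kPa)(4.92 − 2.17 L) = (2720)(2.75) = 7480 J.
Work on gas = −W_by = -7480 J.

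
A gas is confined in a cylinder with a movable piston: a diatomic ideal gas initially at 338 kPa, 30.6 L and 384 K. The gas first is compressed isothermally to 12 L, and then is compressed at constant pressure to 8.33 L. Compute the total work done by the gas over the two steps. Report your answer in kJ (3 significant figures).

W_total ≈ -12.8 kJ

Step 1 (isothermal): W = P₁V₁ ln(V₂/V₁) = (10343) ln(12/30.6) = -9682 J.
After step 1: P = 861.9 kPa, V = 12 L, T = 384 K.
Step 2 (isobaric): W = PΔV = (861.9 kPa)(8.33 − 12 L) = -3163 J.
W_total = -9682 − 3163 = -12845 J.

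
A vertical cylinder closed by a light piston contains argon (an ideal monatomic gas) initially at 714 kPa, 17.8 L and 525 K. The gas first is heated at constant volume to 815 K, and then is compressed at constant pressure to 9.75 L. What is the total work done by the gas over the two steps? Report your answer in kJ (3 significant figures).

Step 1 (isochoric): W = 0 (constant volume).
After step 1: P = 1108 kPa (V unchanged).
Step 2 (isobaric): W = PΔV = (1108 kPa)(9.75 − 17.8 L) = -8923 J.
W_total = 0 − 8923 = -8923 J.

W_total ≈ -8.92 kJ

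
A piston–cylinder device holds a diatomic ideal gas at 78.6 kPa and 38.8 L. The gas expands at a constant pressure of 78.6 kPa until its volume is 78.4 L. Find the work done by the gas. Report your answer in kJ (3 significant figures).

Isobaric: W = P ΔV.
W = (78.6 kPa)(78.4 − 38.8 L) = (78.6)(39.6) = 3113 J.

W ≈ 3.11 kJ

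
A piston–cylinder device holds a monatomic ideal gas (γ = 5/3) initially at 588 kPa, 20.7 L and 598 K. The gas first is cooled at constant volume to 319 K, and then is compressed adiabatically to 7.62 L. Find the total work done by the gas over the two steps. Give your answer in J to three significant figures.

Step 1 (isochoric): W = 0 (constant volume).
After step 1: P = 313.7 kPa (V unchanged).
Step 2 (adiabatic): W = (P₁V₁ − P₂V₂)/(γ−1) = (6493 − 12641)/0.667 = -9222 J.
W_total = 0 − 9222 = -9222 J.

W_total ≈ -9220 J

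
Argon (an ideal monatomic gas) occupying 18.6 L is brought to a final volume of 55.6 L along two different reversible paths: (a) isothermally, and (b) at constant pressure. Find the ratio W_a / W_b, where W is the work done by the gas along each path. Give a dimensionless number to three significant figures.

Path (a) isothermal: W = P₁V₁ ln(V₂/V₁) → W_a/(P₁V₁) = 1.095.
Path (b) isobaric: W = P₁(V₂ − V₁) → W_b/(P₁V₁) = 1.989.
W_a / W_b = 1.095 / 1.989 = 0.5505.

W_a / W_b ≈ 0.550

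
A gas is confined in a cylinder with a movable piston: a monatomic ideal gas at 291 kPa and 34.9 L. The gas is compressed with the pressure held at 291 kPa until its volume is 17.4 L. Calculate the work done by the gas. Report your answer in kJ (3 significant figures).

W ≈ -5.09 kJ

Isobaric: W = P ΔV.
W = (291 kPa)(17.4 − 34.9 L) = (291)(-17.5) = -5092 J.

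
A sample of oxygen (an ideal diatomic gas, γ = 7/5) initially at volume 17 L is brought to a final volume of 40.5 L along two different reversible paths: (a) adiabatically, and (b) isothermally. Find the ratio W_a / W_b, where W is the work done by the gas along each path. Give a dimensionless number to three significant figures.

W_a / W_b ≈ 0.845

Path (a) adiabatic: W = P₁V₁(1 − (V₁/V₂)^(γ−1))/(γ−1) → W_a/(P₁V₁) = 0.7334.
Path (b) isothermal: W = P₁V₁ ln(V₂/V₁) → W_b/(P₁V₁) = 0.8681.
W_a / W_b = 0.7334 / 0.8681 = 0.8448.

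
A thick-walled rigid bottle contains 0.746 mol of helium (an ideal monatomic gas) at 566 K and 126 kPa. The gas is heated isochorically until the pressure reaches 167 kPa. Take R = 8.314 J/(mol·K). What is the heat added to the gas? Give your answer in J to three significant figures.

Constant volume ⇒ W = 0, so Q = ΔU = nCᵥΔT with Cᵥ = 3R/2 = 12.47 J/(mol·K).
At constant V, T₂/T₁ = P₂/P₁ ⇒ ΔT = T₁(P₂/P₁ − 1) = 566·(167/126 − 1) = 184.2 K.
ΔU = (0.746)(12.47)(184.2) = 1713 J.

Q ≈ 1710 J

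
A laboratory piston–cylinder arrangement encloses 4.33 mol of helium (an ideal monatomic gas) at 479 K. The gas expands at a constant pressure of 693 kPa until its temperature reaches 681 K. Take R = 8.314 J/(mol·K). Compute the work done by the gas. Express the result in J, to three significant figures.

Isobaric: W = P ΔV = nR ΔT.
W = (4.33)(8.314)(681 − 479) = 7272 J.

W ≈ 7270 J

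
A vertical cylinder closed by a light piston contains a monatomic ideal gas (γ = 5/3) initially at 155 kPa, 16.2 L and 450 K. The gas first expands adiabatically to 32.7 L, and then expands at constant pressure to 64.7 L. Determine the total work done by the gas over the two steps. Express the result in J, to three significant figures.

W_total ≈ 2950 J

Step 1 (adiabatic): W = (P₁V₁ − P₂V₂)/(γ−1) = (2511 − 1572)/0.667 = 1408 J.
After step 1: P = 48.08 kPa, V = 32.7 L, T = 281.7 K.
Step 2 (isobaric): W = PΔV = (48.08 kPa)(64.7 − 32.7 L) = 1538 J.
W_total = 1408 + 1538 = 2947 J.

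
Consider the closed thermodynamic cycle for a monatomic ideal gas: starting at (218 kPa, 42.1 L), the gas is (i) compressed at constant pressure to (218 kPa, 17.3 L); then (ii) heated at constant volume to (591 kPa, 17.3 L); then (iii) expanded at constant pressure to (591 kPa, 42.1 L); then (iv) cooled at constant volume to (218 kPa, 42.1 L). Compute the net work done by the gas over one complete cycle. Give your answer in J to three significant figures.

Constant-volume legs do no work.
W(i) = (218)(17.3 − 42.1) = -5406 J; W(iii) = (591)(42.1 − 17.3) = 14657 J.
W_net = -5406 + 14657 = 9250 J (the clockwise enclosed area).

W_net ≈ 9250 J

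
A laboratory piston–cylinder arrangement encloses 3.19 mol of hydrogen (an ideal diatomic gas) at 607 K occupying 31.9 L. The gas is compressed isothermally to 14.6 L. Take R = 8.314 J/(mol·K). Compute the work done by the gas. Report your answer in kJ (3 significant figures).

W ≈ -12.6 kJ

Isothermal: W = nRT ln(V₂/V₁).
W = (3.19)(8.314)(607) × ln(14.6/31.9)
  = 16099 × -0.7816
W_by_gas = -12582 J.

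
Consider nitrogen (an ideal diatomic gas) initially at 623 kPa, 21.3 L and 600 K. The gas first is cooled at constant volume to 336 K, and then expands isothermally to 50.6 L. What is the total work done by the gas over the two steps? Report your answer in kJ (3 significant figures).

W_total ≈ 6.43 kJ

Step 1 (isochoric): W = 0 (constant volume).
After step 1: P = 348.9 kPa (V unchanged).
Step 2 (isothermal): W = P₁V₁ ln(V₂/V₁) = (7431) ln(50.6/21.3) = 6430 J.
W_total = 0 + 6430 = 6430 J.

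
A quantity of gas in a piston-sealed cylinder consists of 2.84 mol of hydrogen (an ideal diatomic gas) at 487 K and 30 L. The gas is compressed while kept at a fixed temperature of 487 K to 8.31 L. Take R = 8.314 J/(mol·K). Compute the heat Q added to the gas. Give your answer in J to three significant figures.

Q ≈ -14800 J

Isothermal ⇒ ΔU = 0, so Q = W = nRT ln(V₂/V₁).
Q = (2.84)(8.314)(487) ln(8.31/30) = 11499 × -1.284 = -14762 J.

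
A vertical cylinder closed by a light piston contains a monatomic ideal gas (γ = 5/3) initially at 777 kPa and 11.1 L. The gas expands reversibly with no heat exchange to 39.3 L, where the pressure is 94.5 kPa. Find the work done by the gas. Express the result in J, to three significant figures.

W ≈ 7370 J

Adiabatic: W = (P₁V₁ − P₂V₂)/(γ − 1) with γ = 5/3.
P₁V₁ = 8625 J, P₂V₂ = 3714 J.
W = (8625 − 3714) / 0.6667 = 7366 J.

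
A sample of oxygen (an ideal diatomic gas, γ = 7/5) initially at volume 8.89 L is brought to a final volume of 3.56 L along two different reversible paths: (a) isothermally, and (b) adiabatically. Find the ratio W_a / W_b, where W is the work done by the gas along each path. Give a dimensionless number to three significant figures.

W_a / W_b ≈ 0.828

Path (a) isothermal: W = P₁V₁ ln(V₂/V₁) → W_a/(P₁V₁) = -0.9152.
Path (b) adiabatic: W = P₁V₁(1 − (V₁/V₂)^(γ−1))/(γ−1) → W_b/(P₁V₁) = -1.105.
W_a / W_b = -0.9152 / -1.105 = 0.8281.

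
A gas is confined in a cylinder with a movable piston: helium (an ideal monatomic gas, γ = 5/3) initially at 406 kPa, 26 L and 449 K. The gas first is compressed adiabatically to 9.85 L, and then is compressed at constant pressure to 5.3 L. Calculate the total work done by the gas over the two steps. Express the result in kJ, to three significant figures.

W_total ≈ -23.7 kJ

Step 1 (adiabatic): W = (P₁V₁ − P₂V₂)/(γ−1) = (10556 − 20162)/0.667 = -14408 J.
After step 1: P = 2047 kPa, V = 9.85 L, T = 857.6 K.
Step 2 (isobaric): W = PΔV = (2047 kPa)(5.3 − 9.85 L) = -9313 J.
W_total = -14408 − 9313 = -23722 J.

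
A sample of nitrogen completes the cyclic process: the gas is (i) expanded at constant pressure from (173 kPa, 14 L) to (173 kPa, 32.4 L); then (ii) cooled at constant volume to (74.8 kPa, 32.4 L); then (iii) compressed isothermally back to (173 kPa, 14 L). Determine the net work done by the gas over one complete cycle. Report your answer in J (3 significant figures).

W_net ≈ 1150 J

Leg (i): W = PΔV = (173)(32.4 − 14) = 3183 J.
Leg (ii): W = 0.
Leg (iii): W = PᵢVᵢ ln(V_f/Vᵢ) = (2424) ln(14/32.4) = -2034 J.
W_net = 3183 − 2034 = 1150 J.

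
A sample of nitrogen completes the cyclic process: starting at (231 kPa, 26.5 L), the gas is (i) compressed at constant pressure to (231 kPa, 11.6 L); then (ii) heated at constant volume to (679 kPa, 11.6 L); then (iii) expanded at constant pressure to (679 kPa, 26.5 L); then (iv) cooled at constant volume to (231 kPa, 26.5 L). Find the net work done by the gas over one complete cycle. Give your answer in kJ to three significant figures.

W_net ≈ 6.68 kJ

Constant-volume legs do no work.
W(i) = (231)(11.6 − 26.5) = -3442 J; W(iii) = (679)(26.5 − 11.6) = 10117 J.
W_net = -3442 + 10117 = 6675 J (the clockwise enclosed area).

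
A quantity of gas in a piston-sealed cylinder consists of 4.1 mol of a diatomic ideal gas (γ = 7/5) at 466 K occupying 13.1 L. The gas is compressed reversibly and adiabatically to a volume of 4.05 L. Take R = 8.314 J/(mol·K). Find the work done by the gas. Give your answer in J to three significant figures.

Adiabatic: TV^(γ−1) = const with γ = 7/5.
T₂ = T₁ (V₁/V₂)^(γ−1) = 466 × (13.1/4.05)^0.4 = 466 × 1.599 = 745.3 K.
W_by = nCᵥ(T₁ − T₂) = (4.1)(20.79)(466 − 745.3) = -23799 J.

W ≈ -23800 J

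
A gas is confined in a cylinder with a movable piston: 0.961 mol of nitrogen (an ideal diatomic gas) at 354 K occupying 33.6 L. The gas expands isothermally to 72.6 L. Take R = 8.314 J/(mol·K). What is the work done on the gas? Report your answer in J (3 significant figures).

Isothermal: W = nRT ln(V₂/V₁).
W = (0.961)(8.314)(354) × ln(72.6/33.6)
  = 2828 × 0.7704
W_by_gas = 2179 J; work on gas = −W_by = -2179 J.

W ≈ -2180 J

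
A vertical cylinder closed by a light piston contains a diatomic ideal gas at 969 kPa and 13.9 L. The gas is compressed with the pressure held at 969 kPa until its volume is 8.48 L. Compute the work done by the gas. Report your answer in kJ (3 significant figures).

Isobaric: W = P ΔV.
W = (969 kPa)(8.48 − 13.9 L) = (969)(-5.42) = -5252 J.

W ≈ -5.25 kJ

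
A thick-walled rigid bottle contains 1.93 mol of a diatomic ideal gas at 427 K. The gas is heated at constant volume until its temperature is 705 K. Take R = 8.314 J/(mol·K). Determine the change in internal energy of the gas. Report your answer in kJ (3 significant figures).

Constant volume ⇒ W = 0, so Q = ΔU = nCᵥΔT with Cᵥ = 5R/2 = 20.79 J/(mol·K).
ΔU = (1.93)(20.79)(705 − 427) = 11152 J.

ΔU ≈ 11.2 kJ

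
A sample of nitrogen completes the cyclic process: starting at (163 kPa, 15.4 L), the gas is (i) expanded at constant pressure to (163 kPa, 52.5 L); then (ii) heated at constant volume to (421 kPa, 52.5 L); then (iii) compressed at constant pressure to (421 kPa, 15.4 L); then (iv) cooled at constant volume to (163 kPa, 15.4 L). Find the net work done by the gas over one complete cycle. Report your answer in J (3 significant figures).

W_net ≈ -9570 J

Constant-volume legs do no work.
W(i) = (163)(52.5 − 15.4) = 6047 J; W(iii) = (421)(15.4 − 52.5) = -15619 J.
W_net = 6047 − 15619 = -9572 J (the counter-clockwise enclosed area).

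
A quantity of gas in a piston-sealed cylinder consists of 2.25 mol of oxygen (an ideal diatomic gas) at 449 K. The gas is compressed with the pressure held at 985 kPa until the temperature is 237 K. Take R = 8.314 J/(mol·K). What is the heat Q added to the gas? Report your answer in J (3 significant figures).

Isobaric: W = nRΔT = (2.25)(8.314)(-212) = -3966 J.
ΔU = nCᵥΔT with Cᵥ = 5R/2: ΔU = (2.25)(20.79)(-212) = -9914 J.
Q = ΔU + W = -9914 − 3966 = -13880 J.

Q ≈ -13900 J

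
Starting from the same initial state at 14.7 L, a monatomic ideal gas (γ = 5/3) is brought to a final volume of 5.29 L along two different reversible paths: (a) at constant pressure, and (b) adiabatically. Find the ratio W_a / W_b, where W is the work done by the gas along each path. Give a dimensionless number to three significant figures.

Path (a) isobaric: W = P₁(V₂ − V₁) → W_a/(P₁V₁) = -0.6401.
Path (b) adiabatic: W = P₁V₁(1 − (V₁/V₂)^(γ−1))/(γ−1) → W_b/(P₁V₁) = -1.465.
W_a / W_b = -0.6401 / -1.465 = 0.437.

W_a / W_b ≈ 0.437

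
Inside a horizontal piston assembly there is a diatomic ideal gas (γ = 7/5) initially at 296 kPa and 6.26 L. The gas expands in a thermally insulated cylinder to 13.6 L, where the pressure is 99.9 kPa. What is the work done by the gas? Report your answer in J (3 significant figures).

Adiabatic: W = (P₁V₁ − P₂V₂)/(γ − 1) with γ = 7/5.
P₁V₁ = 1853 J, P₂V₂ = 1359 J.
W = (1853 − 1359) / 0.4 = 1236 J.

W ≈ 1240 J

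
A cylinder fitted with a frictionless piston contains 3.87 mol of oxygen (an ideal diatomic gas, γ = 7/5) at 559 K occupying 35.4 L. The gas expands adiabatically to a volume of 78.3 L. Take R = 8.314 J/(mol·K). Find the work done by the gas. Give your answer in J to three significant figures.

W ≈ 12200 J

Adiabatic: TV^(γ−1) = const with γ = 7/5.
T₂ = T₁ (V₁/V₂)^(γ−1) = 559 × (35.4/78.3)^0.4 = 559 × 0.7279 = 406.9 K.
W_by = nCᵥ(T₁ − T₂) = (3.87)(20.79)(559 − 406.9) = 12233 J.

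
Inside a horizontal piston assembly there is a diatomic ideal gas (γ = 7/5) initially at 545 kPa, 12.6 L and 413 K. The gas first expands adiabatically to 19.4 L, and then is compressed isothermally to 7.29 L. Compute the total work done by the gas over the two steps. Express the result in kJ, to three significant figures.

Step 1 (adiabatic): W = (P₁V₁ − P₂V₂)/(γ−1) = (6867 − 5778)/0.4 = 2722 J.
After step 1: P = 297.8 kPa, V = 19.4 L, T = 347.5 K.
Step 2 (isothermal): W = P₁V₁ ln(V₂/V₁) = (5778) ln(7.29/19.4) = -5656 J.
W_total = 2722 − 5656 = -2934 J.

W_total ≈ -2.93 kJ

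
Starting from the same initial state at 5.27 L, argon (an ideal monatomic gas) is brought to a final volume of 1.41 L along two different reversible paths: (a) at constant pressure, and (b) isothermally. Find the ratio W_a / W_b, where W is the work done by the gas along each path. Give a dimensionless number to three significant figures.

W_a / W_b ≈ 0.556

Path (a) isobaric: W = P₁(V₂ − V₁) → W_a/(P₁V₁) = -0.7324.
Path (b) isothermal: W = P₁V₁ ln(V₂/V₁) → W_b/(P₁V₁) = -1.318.
W_a / W_b = -0.7324 / -1.318 = 0.5555.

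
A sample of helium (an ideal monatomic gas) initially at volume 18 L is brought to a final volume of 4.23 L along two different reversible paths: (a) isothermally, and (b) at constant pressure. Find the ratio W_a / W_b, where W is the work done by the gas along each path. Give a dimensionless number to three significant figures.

W_a / W_b ≈ 1.89

Path (a) isothermal: W = P₁V₁ ln(V₂/V₁) → W_a/(P₁V₁) = -1.448.
Path (b) isobaric: W = P₁(V₂ − V₁) → W_b/(P₁V₁) = -0.765.
W_a / W_b = -1.448 / -0.765 = 1.893.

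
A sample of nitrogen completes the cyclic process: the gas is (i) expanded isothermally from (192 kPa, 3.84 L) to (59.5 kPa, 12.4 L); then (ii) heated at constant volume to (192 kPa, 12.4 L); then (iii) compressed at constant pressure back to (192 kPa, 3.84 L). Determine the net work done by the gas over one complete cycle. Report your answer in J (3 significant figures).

W_net ≈ -779 J

Leg (i): W = PᵢVᵢ ln(V_f/Vᵢ) = (737.3) ln(12.4/3.84) = 864.3 J.
Leg (ii): W = 0.
Leg (iii): W = PΔV = (192)(3.84 − 12.4) = -1644 J.
W_net = 864.3 − 1644 = -779.3 J.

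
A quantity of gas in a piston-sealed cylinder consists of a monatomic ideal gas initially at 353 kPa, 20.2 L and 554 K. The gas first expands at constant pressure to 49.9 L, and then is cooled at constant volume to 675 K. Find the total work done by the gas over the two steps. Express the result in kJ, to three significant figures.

Step 1 (isobaric): W = PΔV = (353 kPa)(49.9 − 20.2 L) = 10484 J.
Step 2 (isochoric): W = 0 (constant volume).
W_total = 10484 + 0 = 10484 J.

W_total ≈ 10.5 kJ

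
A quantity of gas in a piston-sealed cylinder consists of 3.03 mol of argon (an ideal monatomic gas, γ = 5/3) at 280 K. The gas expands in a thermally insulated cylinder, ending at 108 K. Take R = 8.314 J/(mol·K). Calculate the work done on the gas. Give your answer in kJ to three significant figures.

W ≈ -6.50 kJ

Adiabatic ⇒ Q = 0, so W_by = −ΔU = nCᵥ(T₁ − T₂).
Cᵥ = 3R/2 = 12.47 J/(mol·K).
W = (3.03)(12.47)(280 − 108) = 6499 J.
Work on gas = −W_by = -6499 J.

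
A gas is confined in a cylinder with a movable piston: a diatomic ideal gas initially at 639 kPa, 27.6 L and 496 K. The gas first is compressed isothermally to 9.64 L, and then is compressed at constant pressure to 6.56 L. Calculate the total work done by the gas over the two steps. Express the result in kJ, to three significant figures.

Step 1 (isothermal): W = P₁V₁ ln(V₂/V₁) = (17636) ln(9.64/27.6) = -18552 J.
After step 1: P = 1830 kPa, V = 9.64 L, T = 496 K.
Step 2 (isobaric): W = PΔV = (1830 kPa)(6.56 − 9.64 L) = -5635 J.
W_total = -18552 − 5635 = -24187 J.

W_total ≈ -24.2 kJ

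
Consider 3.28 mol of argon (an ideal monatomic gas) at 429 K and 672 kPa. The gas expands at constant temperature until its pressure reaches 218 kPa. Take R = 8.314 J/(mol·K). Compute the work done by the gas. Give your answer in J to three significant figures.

W ≈ 13200 J

Isothermal process: W = nRT ln(V₂/V₁) = nRT ln(P₁/P₂).
W = (3.28)(8.314)(429) × ln(672/218)
  = 11699 × ln(3.083) = 11699 × 1.126
W_by_gas = 13170 J.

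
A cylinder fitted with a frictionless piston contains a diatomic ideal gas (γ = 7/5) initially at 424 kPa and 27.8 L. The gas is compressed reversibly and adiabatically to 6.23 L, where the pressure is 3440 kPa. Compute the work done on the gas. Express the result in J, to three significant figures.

Adiabatic: W = (P₁V₁ − P₂V₂)/(γ − 1) with γ = 7/5.
P₁V₁ = 11787 J, P₂V₂ = 21431 J.
W = (11787 − 21431) / 0.4 = -24110 J.
Work on gas = −W_by = 24110 J.

W ≈ 24100 J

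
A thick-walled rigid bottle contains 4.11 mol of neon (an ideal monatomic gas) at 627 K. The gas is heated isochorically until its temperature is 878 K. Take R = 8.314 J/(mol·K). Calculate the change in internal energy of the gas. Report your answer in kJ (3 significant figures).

ΔU ≈ 12.9 kJ

Constant volume ⇒ W = 0, so Q = ΔU = nCᵥΔT with Cᵥ = 3R/2 = 12.47 J/(mol·K).
ΔU = (4.11)(12.47)(878 − 627) = 12865 J.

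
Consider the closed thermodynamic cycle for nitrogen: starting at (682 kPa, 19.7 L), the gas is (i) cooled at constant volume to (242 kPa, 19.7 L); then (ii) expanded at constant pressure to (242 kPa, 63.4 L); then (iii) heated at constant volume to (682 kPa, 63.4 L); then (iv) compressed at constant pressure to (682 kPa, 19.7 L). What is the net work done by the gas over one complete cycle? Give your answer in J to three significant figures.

Constant-volume legs do no work.
W(ii) = (242)(63.4 − 19.7) = 10575 J; W(iv) = (682)(19.7 − 63.4) = -29803 J.
W_net = 10575 − 29803 = -19228 J (the counter-clockwise enclosed area).

W_net ≈ -19200 J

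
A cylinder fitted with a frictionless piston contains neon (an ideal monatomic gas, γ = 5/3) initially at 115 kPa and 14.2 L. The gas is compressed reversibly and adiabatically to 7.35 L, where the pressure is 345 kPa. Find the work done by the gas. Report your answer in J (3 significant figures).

W ≈ -1350 J

Adiabatic: W = (P₁V₁ − P₂V₂)/(γ − 1) with γ = 5/3.
P₁V₁ = 1633 J, P₂V₂ = 2536 J.
W = (1633 − 2536) / 0.6667 = -1354 J.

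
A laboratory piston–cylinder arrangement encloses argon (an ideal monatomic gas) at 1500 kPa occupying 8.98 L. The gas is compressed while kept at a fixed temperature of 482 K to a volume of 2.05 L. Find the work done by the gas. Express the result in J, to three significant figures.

W ≈ -19900 J

Isothermal: W = nRT ln(V₂/V₁) = P₁V₁ ln(V₂/V₁).
P₁V₁ = (1500 kPa)(8.98 L) = 13470 J.
W = 13470 × ln(2.05/8.98) = 13470 × -1.477
W_by_gas = -19897 J.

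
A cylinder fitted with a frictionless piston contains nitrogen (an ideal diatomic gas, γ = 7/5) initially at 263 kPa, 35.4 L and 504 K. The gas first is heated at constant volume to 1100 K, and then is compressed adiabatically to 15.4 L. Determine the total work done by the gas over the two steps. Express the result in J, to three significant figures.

W_total ≈ -20100 J

Step 1 (isochoric): W = 0 (constant volume).
After step 1: P = 574 kPa (V unchanged).
Step 2 (adiabatic): W = (P₁V₁ − P₂V₂)/(γ−1) = (20320 − 28347)/0.4 = -20069 J.
W_total = 0 − 20069 = -20069 J.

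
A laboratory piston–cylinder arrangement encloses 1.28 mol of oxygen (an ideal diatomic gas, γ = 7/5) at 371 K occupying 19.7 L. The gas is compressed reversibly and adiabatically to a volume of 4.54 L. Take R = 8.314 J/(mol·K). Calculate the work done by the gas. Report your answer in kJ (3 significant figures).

W ≈ -7.88 kJ

Adiabatic: TV^(γ−1) = const with γ = 7/5.
T₂ = T₁ (V₁/V₂)^(γ−1) = 371 × (19.7/4.54)^0.4 = 371 × 1.799 = 667.3 K.
W_by = nCᵥ(T₁ − T₂) = (1.28)(20.79)(371 − 667.3) = -7884 J.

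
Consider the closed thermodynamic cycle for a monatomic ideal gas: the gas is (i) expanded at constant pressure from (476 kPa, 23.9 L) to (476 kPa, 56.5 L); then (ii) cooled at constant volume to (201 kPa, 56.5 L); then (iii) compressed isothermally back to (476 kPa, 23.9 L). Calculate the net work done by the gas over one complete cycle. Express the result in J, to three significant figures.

Leg (i): W = PΔV = (476)(56.5 − 23.9) = 15518 J.
Leg (ii): W = 0.
Leg (iii): W = PᵢVᵢ ln(V_f/Vᵢ) = (11356) ln(23.9/56.5) = -9771 J.
W_net = 15518 − 9771 = 5747 J.

W_net ≈ 5750 J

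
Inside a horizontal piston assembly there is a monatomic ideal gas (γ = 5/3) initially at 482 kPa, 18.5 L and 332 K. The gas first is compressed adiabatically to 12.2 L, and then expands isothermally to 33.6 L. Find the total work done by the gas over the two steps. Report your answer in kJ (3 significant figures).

W_total ≈ 7.64 kJ

Step 1 (adiabatic): W = (P₁V₁ − P₂V₂)/(γ−1) = (8917 − 11770)/0.667 = -4279 J.
After step 1: P = 964.7 kPa, V = 12.2 L, T = 438.2 K.
Step 2 (isothermal): W = P₁V₁ ln(V₂/V₁) = (11770) ln(33.6/12.2) = 11924 J.
W_total = -4279 + 11924 = 7645 J.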